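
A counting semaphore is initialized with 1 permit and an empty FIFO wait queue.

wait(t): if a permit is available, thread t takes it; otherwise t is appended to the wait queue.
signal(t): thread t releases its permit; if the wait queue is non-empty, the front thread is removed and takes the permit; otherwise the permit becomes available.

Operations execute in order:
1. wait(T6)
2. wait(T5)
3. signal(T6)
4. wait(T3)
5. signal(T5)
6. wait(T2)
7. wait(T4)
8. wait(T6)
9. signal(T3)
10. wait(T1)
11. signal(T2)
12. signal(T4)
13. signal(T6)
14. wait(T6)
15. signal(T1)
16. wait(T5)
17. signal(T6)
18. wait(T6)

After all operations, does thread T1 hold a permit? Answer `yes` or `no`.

Step 1: wait(T6) -> count=0 queue=[] holders={T6}
Step 2: wait(T5) -> count=0 queue=[T5] holders={T6}
Step 3: signal(T6) -> count=0 queue=[] holders={T5}
Step 4: wait(T3) -> count=0 queue=[T3] holders={T5}
Step 5: signal(T5) -> count=0 queue=[] holders={T3}
Step 6: wait(T2) -> count=0 queue=[T2] holders={T3}
Step 7: wait(T4) -> count=0 queue=[T2,T4] holders={T3}
Step 8: wait(T6) -> count=0 queue=[T2,T4,T6] holders={T3}
Step 9: signal(T3) -> count=0 queue=[T4,T6] holders={T2}
Step 10: wait(T1) -> count=0 queue=[T4,T6,T1] holders={T2}
Step 11: signal(T2) -> count=0 queue=[T6,T1] holders={T4}
Step 12: signal(T4) -> count=0 queue=[T1] holders={T6}
Step 13: signal(T6) -> count=0 queue=[] holders={T1}
Step 14: wait(T6) -> count=0 queue=[T6] holders={T1}
Step 15: signal(T1) -> count=0 queue=[] holders={T6}
Step 16: wait(T5) -> count=0 queue=[T5] holders={T6}
Step 17: signal(T6) -> count=0 queue=[] holders={T5}
Step 18: wait(T6) -> count=0 queue=[T6] holders={T5}
Final holders: {T5} -> T1 not in holders

Answer: no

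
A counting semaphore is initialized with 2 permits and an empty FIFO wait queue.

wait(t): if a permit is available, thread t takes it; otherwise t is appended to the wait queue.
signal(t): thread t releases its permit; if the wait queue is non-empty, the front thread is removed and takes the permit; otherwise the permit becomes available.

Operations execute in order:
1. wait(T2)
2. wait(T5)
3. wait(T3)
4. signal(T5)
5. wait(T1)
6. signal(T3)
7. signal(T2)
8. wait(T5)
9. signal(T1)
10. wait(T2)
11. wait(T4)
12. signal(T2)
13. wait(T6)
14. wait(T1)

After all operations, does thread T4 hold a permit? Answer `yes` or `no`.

Answer: yes

Derivation:
Step 1: wait(T2) -> count=1 queue=[] holders={T2}
Step 2: wait(T5) -> count=0 queue=[] holders={T2,T5}
Step 3: wait(T3) -> count=0 queue=[T3] holders={T2,T5}
Step 4: signal(T5) -> count=0 queue=[] holders={T2,T3}
Step 5: wait(T1) -> count=0 queue=[T1] holders={T2,T3}
Step 6: signal(T3) -> count=0 queue=[] holders={T1,T2}
Step 7: signal(T2) -> count=1 queue=[] holders={T1}
Step 8: wait(T5) -> count=0 queue=[] holders={T1,T5}
Step 9: signal(T1) -> count=1 queue=[] holders={T5}
Step 10: wait(T2) -> count=0 queue=[] holders={T2,T5}
Step 11: wait(T4) -> count=0 queue=[T4] holders={T2,T5}
Step 12: signal(T2) -> count=0 queue=[] holders={T4,T5}
Step 13: wait(T6) -> count=0 queue=[T6] holders={T4,T5}
Step 14: wait(T1) -> count=0 queue=[T6,T1] holders={T4,T5}
Final holders: {T4,T5} -> T4 in holders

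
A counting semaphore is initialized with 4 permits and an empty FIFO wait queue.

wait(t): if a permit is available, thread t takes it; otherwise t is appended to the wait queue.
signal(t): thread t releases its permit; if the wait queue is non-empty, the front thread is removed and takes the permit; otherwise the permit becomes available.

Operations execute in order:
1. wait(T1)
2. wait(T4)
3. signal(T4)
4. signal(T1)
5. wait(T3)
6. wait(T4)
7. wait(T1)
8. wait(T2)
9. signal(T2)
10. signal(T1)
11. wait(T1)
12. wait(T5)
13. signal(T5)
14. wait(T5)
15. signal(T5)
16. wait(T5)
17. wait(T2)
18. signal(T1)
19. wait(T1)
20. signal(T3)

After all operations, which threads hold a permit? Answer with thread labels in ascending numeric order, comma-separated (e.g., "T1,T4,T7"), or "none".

Answer: T1,T2,T4,T5

Derivation:
Step 1: wait(T1) -> count=3 queue=[] holders={T1}
Step 2: wait(T4) -> count=2 queue=[] holders={T1,T4}
Step 3: signal(T4) -> count=3 queue=[] holders={T1}
Step 4: signal(T1) -> count=4 queue=[] holders={none}
Step 5: wait(T3) -> count=3 queue=[] holders={T3}
Step 6: wait(T4) -> count=2 queue=[] holders={T3,T4}
Step 7: wait(T1) -> count=1 queue=[] holders={T1,T3,T4}
Step 8: wait(T2) -> count=0 queue=[] holders={T1,T2,T3,T4}
Step 9: signal(T2) -> count=1 queue=[] holders={T1,T3,T4}
Step 10: signal(T1) -> count=2 queue=[] holders={T3,T4}
Step 11: wait(T1) -> count=1 queue=[] holders={T1,T3,T4}
Step 12: wait(T5) -> count=0 queue=[] holders={T1,T3,T4,T5}
Step 13: signal(T5) -> count=1 queue=[] holders={T1,T3,T4}
Step 14: wait(T5) -> count=0 queue=[] holders={T1,T3,T4,T5}
Step 15: signal(T5) -> count=1 queue=[] holders={T1,T3,T4}
Step 16: wait(T5) -> count=0 queue=[] holders={T1,T3,T4,T5}
Step 17: wait(T2) -> count=0 queue=[T2] holders={T1,T3,T4,T5}
Step 18: signal(T1) -> count=0 queue=[] holders={T2,T3,T4,T5}
Step 19: wait(T1) -> count=0 queue=[T1] holders={T2,T3,T4,T5}
Step 20: signal(T3) -> count=0 queue=[] holders={T1,T2,T4,T5}
Final holders: T1,T2,T4,T5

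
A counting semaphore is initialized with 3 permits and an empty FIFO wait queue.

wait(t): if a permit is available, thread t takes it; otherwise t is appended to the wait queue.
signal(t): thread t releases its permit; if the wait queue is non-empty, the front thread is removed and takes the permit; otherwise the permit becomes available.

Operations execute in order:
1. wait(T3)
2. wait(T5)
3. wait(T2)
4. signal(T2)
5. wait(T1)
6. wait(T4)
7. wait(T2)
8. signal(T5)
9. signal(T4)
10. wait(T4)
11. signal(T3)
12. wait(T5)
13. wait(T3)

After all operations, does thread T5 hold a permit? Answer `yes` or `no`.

Answer: no

Derivation:
Step 1: wait(T3) -> count=2 queue=[] holders={T3}
Step 2: wait(T5) -> count=1 queue=[] holders={T3,T5}
Step 3: wait(T2) -> count=0 queue=[] holders={T2,T3,T5}
Step 4: signal(T2) -> count=1 queue=[] holders={T3,T5}
Step 5: wait(T1) -> count=0 queue=[] holders={T1,T3,T5}
Step 6: wait(T4) -> count=0 queue=[T4] holders={T1,T3,T5}
Step 7: wait(T2) -> count=0 queue=[T4,T2] holders={T1,T3,T5}
Step 8: signal(T5) -> count=0 queue=[T2] holders={T1,T3,T4}
Step 9: signal(T4) -> count=0 queue=[] holders={T1,T2,T3}
Step 10: wait(T4) -> count=0 queue=[T4] holders={T1,T2,T3}
Step 11: signal(T3) -> count=0 queue=[] holders={T1,T2,T4}
Step 12: wait(T5) -> count=0 queue=[T5] holders={T1,T2,T4}
Step 13: wait(T3) -> count=0 queue=[T5,T3] holders={T1,T2,T4}
Final holders: {T1,T2,T4} -> T5 not in holders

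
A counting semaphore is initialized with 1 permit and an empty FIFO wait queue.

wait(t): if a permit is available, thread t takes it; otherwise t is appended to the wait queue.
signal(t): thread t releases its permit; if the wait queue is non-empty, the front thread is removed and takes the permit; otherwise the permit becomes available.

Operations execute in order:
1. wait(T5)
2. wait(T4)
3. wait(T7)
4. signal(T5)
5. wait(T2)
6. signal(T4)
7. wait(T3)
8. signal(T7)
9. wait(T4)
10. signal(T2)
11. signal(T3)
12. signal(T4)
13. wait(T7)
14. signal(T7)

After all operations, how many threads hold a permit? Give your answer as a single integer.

Answer: 0

Derivation:
Step 1: wait(T5) -> count=0 queue=[] holders={T5}
Step 2: wait(T4) -> count=0 queue=[T4] holders={T5}
Step 3: wait(T7) -> count=0 queue=[T4,T7] holders={T5}
Step 4: signal(T5) -> count=0 queue=[T7] holders={T4}
Step 5: wait(T2) -> count=0 queue=[T7,T2] holders={T4}
Step 6: signal(T4) -> count=0 queue=[T2] holders={T7}
Step 7: wait(T3) -> count=0 queue=[T2,T3] holders={T7}
Step 8: signal(T7) -> count=0 queue=[T3] holders={T2}
Step 9: wait(T4) -> count=0 queue=[T3,T4] holders={T2}
Step 10: signal(T2) -> count=0 queue=[T4] holders={T3}
Step 11: signal(T3) -> count=0 queue=[] holders={T4}
Step 12: signal(T4) -> count=1 queue=[] holders={none}
Step 13: wait(T7) -> count=0 queue=[] holders={T7}
Step 14: signal(T7) -> count=1 queue=[] holders={none}
Final holders: {none} -> 0 thread(s)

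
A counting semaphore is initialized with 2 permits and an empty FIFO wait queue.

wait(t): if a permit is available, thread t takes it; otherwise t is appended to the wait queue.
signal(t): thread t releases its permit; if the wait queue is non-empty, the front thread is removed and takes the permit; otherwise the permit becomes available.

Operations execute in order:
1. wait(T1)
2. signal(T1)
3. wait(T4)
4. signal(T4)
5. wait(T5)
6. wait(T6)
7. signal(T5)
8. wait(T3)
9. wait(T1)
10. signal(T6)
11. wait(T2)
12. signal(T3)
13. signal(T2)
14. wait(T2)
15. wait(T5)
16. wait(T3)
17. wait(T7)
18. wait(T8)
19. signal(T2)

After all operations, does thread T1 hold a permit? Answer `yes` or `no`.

Step 1: wait(T1) -> count=1 queue=[] holders={T1}
Step 2: signal(T1) -> count=2 queue=[] holders={none}
Step 3: wait(T4) -> count=1 queue=[] holders={T4}
Step 4: signal(T4) -> count=2 queue=[] holders={none}
Step 5: wait(T5) -> count=1 queue=[] holders={T5}
Step 6: wait(T6) -> count=0 queue=[] holders={T5,T6}
Step 7: signal(T5) -> count=1 queue=[] holders={T6}
Step 8: wait(T3) -> count=0 queue=[] holders={T3,T6}
Step 9: wait(T1) -> count=0 queue=[T1] holders={T3,T6}
Step 10: signal(T6) -> count=0 queue=[] holders={T1,T3}
Step 11: wait(T2) -> count=0 queue=[T2] holders={T1,T3}
Step 12: signal(T3) -> count=0 queue=[] holders={T1,T2}
Step 13: signal(T2) -> count=1 queue=[] holders={T1}
Step 14: wait(T2) -> count=0 queue=[] holders={T1,T2}
Step 15: wait(T5) -> count=0 queue=[T5] holders={T1,T2}
Step 16: wait(T3) -> count=0 queue=[T5,T3] holders={T1,T2}
Step 17: wait(T7) -> count=0 queue=[T5,T3,T7] holders={T1,T2}
Step 18: wait(T8) -> count=0 queue=[T5,T3,T7,T8] holders={T1,T2}
Step 19: signal(T2) -> count=0 queue=[T3,T7,T8] holders={T1,T5}
Final holders: {T1,T5} -> T1 in holders

Answer: yes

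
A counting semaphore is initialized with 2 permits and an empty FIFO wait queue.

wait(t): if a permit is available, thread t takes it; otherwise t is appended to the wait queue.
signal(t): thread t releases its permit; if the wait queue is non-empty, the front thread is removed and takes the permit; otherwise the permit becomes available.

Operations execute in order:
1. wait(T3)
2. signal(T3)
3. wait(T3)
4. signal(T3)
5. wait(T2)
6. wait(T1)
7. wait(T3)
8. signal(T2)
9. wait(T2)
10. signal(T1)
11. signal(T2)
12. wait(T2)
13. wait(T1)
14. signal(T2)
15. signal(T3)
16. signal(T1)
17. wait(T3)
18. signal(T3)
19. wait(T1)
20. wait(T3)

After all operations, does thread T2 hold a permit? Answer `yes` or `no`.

Answer: no

Derivation:
Step 1: wait(T3) -> count=1 queue=[] holders={T3}
Step 2: signal(T3) -> count=2 queue=[] holders={none}
Step 3: wait(T3) -> count=1 queue=[] holders={T3}
Step 4: signal(T3) -> count=2 queue=[] holders={none}
Step 5: wait(T2) -> count=1 queue=[] holders={T2}
Step 6: wait(T1) -> count=0 queue=[] holders={T1,T2}
Step 7: wait(T3) -> count=0 queue=[T3] holders={T1,T2}
Step 8: signal(T2) -> count=0 queue=[] holders={T1,T3}
Step 9: wait(T2) -> count=0 queue=[T2] holders={T1,T3}
Step 10: signal(T1) -> count=0 queue=[] holders={T2,T3}
Step 11: signal(T2) -> count=1 queue=[] holders={T3}
Step 12: wait(T2) -> count=0 queue=[] holders={T2,T3}
Step 13: wait(T1) -> count=0 queue=[T1] holders={T2,T3}
Step 14: signal(T2) -> count=0 queue=[] holders={T1,T3}
Step 15: signal(T3) -> count=1 queue=[] holders={T1}
Step 16: signal(T1) -> count=2 queue=[] holders={none}
Step 17: wait(T3) -> count=1 queue=[] holders={T3}
Step 18: signal(T3) -> count=2 queue=[] holders={none}
Step 19: wait(T1) -> count=1 queue=[] holders={T1}
Step 20: wait(T3) -> count=0 queue=[] holders={T1,T3}
Final holders: {T1,T3} -> T2 not in holders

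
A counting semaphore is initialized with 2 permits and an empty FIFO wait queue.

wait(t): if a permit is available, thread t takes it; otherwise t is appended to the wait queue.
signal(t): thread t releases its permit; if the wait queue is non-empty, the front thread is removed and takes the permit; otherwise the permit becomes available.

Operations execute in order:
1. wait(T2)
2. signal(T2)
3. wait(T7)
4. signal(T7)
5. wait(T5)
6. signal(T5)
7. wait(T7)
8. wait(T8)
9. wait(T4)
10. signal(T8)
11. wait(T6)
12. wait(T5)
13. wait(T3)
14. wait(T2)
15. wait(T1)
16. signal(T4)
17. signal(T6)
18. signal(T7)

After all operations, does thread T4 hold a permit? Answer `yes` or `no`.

Step 1: wait(T2) -> count=1 queue=[] holders={T2}
Step 2: signal(T2) -> count=2 queue=[] holders={none}
Step 3: wait(T7) -> count=1 queue=[] holders={T7}
Step 4: signal(T7) -> count=2 queue=[] holders={none}
Step 5: wait(T5) -> count=1 queue=[] holders={T5}
Step 6: signal(T5) -> count=2 queue=[] holders={none}
Step 7: wait(T7) -> count=1 queue=[] holders={T7}
Step 8: wait(T8) -> count=0 queue=[] holders={T7,T8}
Step 9: wait(T4) -> count=0 queue=[T4] holders={T7,T8}
Step 10: signal(T8) -> count=0 queue=[] holders={T4,T7}
Step 11: wait(T6) -> count=0 queue=[T6] holders={T4,T7}
Step 12: wait(T5) -> count=0 queue=[T6,T5] holders={T4,T7}
Step 13: wait(T3) -> count=0 queue=[T6,T5,T3] holders={T4,T7}
Step 14: wait(T2) -> count=0 queue=[T6,T5,T3,T2] holders={T4,T7}
Step 15: wait(T1) -> count=0 queue=[T6,T5,T3,T2,T1] holders={T4,T7}
Step 16: signal(T4) -> count=0 queue=[T5,T3,T2,T1] holders={T6,T7}
Step 17: signal(T6) -> count=0 queue=[T3,T2,T1] holders={T5,T7}
Step 18: signal(T7) -> count=0 queue=[T2,T1] holders={T3,T5}
Final holders: {T3,T5} -> T4 not in holders

Answer: no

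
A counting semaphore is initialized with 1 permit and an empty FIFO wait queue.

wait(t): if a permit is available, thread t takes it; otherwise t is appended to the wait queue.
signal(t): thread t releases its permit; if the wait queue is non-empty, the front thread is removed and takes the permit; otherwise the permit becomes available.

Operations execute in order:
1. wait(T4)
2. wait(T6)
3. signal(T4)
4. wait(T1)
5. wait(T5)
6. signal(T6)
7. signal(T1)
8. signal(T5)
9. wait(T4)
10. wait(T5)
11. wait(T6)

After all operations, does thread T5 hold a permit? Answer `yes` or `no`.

Answer: no

Derivation:
Step 1: wait(T4) -> count=0 queue=[] holders={T4}
Step 2: wait(T6) -> count=0 queue=[T6] holders={T4}
Step 3: signal(T4) -> count=0 queue=[] holders={T6}
Step 4: wait(T1) -> count=0 queue=[T1] holders={T6}
Step 5: wait(T5) -> count=0 queue=[T1,T5] holders={T6}
Step 6: signal(T6) -> count=0 queue=[T5] holders={T1}
Step 7: signal(T1) -> count=0 queue=[] holders={T5}
Step 8: signal(T5) -> count=1 queue=[] holders={none}
Step 9: wait(T4) -> count=0 queue=[] holders={T4}
Step 10: wait(T5) -> count=0 queue=[T5] holders={T4}
Step 11: wait(T6) -> count=0 queue=[T5,T6] holders={T4}
Final holders: {T4} -> T5 not in holders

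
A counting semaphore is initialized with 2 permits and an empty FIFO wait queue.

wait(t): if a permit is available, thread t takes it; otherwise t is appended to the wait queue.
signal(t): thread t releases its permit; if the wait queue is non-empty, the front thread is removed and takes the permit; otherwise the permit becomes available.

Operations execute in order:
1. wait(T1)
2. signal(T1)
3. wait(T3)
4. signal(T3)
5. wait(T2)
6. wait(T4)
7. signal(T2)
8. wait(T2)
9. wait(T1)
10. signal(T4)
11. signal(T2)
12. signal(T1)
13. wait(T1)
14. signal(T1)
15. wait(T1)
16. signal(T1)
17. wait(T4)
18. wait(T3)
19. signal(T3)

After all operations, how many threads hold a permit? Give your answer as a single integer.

Step 1: wait(T1) -> count=1 queue=[] holders={T1}
Step 2: signal(T1) -> count=2 queue=[] holders={none}
Step 3: wait(T3) -> count=1 queue=[] holders={T3}
Step 4: signal(T3) -> count=2 queue=[] holders={none}
Step 5: wait(T2) -> count=1 queue=[] holders={T2}
Step 6: wait(T4) -> count=0 queue=[] holders={T2,T4}
Step 7: signal(T2) -> count=1 queue=[] holders={T4}
Step 8: wait(T2) -> count=0 queue=[] holders={T2,T4}
Step 9: wait(T1) -> count=0 queue=[T1] holders={T2,T4}
Step 10: signal(T4) -> count=0 queue=[] holders={T1,T2}
Step 11: signal(T2) -> count=1 queue=[] holders={T1}
Step 12: signal(T1) -> count=2 queue=[] holders={none}
Step 13: wait(T1) -> count=1 queue=[] holders={T1}
Step 14: signal(T1) -> count=2 queue=[] holders={none}
Step 15: wait(T1) -> count=1 queue=[] holders={T1}
Step 16: signal(T1) -> count=2 queue=[] holders={none}
Step 17: wait(T4) -> count=1 queue=[] holders={T4}
Step 18: wait(T3) -> count=0 queue=[] holders={T3,T4}
Step 19: signal(T3) -> count=1 queue=[] holders={T4}
Final holders: {T4} -> 1 thread(s)

Answer: 1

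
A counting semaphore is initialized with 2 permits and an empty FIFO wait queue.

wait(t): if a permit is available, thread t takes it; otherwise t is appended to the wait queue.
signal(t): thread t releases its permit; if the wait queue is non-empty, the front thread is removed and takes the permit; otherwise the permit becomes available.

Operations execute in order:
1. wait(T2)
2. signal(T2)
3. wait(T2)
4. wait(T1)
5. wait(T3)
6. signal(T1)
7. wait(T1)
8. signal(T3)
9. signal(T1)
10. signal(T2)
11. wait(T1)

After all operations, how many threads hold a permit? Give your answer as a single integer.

Step 1: wait(T2) -> count=1 queue=[] holders={T2}
Step 2: signal(T2) -> count=2 queue=[] holders={none}
Step 3: wait(T2) -> count=1 queue=[] holders={T2}
Step 4: wait(T1) -> count=0 queue=[] holders={T1,T2}
Step 5: wait(T3) -> count=0 queue=[T3] holders={T1,T2}
Step 6: signal(T1) -> count=0 queue=[] holders={T2,T3}
Step 7: wait(T1) -> count=0 queue=[T1] holders={T2,T3}
Step 8: signal(T3) -> count=0 queue=[] holders={T1,T2}
Step 9: signal(T1) -> count=1 queue=[] holders={T2}
Step 10: signal(T2) -> count=2 queue=[] holders={none}
Step 11: wait(T1) -> count=1 queue=[] holders={T1}
Final holders: {T1} -> 1 thread(s)

Answer: 1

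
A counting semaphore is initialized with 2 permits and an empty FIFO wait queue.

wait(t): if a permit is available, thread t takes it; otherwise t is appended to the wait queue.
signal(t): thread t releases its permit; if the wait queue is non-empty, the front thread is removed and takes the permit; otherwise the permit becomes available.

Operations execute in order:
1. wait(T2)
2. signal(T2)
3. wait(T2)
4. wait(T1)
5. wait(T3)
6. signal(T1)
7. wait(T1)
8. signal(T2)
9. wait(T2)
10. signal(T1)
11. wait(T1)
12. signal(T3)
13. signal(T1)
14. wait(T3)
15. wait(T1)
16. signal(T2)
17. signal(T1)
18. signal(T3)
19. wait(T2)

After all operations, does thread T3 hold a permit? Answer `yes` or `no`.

Answer: no

Derivation:
Step 1: wait(T2) -> count=1 queue=[] holders={T2}
Step 2: signal(T2) -> count=2 queue=[] holders={none}
Step 3: wait(T2) -> count=1 queue=[] holders={T2}
Step 4: wait(T1) -> count=0 queue=[] holders={T1,T2}
Step 5: wait(T3) -> count=0 queue=[T3] holders={T1,T2}
Step 6: signal(T1) -> count=0 queue=[] holders={T2,T3}
Step 7: wait(T1) -> count=0 queue=[T1] holders={T2,T3}
Step 8: signal(T2) -> count=0 queue=[] holders={T1,T3}
Step 9: wait(T2) -> count=0 queue=[T2] holders={T1,T3}
Step 10: signal(T1) -> count=0 queue=[] holders={T2,T3}
Step 11: wait(T1) -> count=0 queue=[T1] holders={T2,T3}
Step 12: signal(T3) -> count=0 queue=[] holders={T1,T2}
Step 13: signal(T1) -> count=1 queue=[] holders={T2}
Step 14: wait(T3) -> count=0 queue=[] holders={T2,T3}
Step 15: wait(T1) -> count=0 queue=[T1] holders={T2,T3}
Step 16: signal(T2) -> count=0 queue=[] holders={T1,T3}
Step 17: signal(T1) -> count=1 queue=[] holders={T3}
Step 18: signal(T3) -> count=2 queue=[] holders={none}
Step 19: wait(T2) -> count=1 queue=[] holders={T2}
Final holders: {T2} -> T3 not in holders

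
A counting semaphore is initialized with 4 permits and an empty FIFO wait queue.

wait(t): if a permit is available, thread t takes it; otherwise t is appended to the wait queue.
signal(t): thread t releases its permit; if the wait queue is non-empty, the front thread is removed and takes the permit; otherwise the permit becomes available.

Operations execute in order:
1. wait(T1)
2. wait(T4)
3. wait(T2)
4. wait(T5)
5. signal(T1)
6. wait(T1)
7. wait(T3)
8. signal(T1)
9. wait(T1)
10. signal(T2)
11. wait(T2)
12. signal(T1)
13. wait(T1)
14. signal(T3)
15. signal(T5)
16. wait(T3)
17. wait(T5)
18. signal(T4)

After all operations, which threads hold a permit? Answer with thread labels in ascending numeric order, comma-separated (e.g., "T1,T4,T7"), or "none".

Answer: T1,T2,T3,T5

Derivation:
Step 1: wait(T1) -> count=3 queue=[] holders={T1}
Step 2: wait(T4) -> count=2 queue=[] holders={T1,T4}
Step 3: wait(T2) -> count=1 queue=[] holders={T1,T2,T4}
Step 4: wait(T5) -> count=0 queue=[] holders={T1,T2,T4,T5}
Step 5: signal(T1) -> count=1 queue=[] holders={T2,T4,T5}
Step 6: wait(T1) -> count=0 queue=[] holders={T1,T2,T4,T5}
Step 7: wait(T3) -> count=0 queue=[T3] holders={T1,T2,T4,T5}
Step 8: signal(T1) -> count=0 queue=[] holders={T2,T3,T4,T5}
Step 9: wait(T1) -> count=0 queue=[T1] holders={T2,T3,T4,T5}
Step 10: signal(T2) -> count=0 queue=[] holders={T1,T3,T4,T5}
Step 11: wait(T2) -> count=0 queue=[T2] holders={T1,T3,T4,T5}
Step 12: signal(T1) -> count=0 queue=[] holders={T2,T3,T4,T5}
Step 13: wait(T1) -> count=0 queue=[T1] holders={T2,T3,T4,T5}
Step 14: signal(T3) -> count=0 queue=[] holders={T1,T2,T4,T5}
Step 15: signal(T5) -> count=1 queue=[] holders={T1,T2,T4}
Step 16: wait(T3) -> count=0 queue=[] holders={T1,T2,T3,T4}
Step 17: wait(T5) -> count=0 queue=[T5] holders={T1,T2,T3,T4}
Step 18: signal(T4) -> count=0 queue=[] holders={T1,T2,T3,T5}
Final holders: T1,T2,T3,T5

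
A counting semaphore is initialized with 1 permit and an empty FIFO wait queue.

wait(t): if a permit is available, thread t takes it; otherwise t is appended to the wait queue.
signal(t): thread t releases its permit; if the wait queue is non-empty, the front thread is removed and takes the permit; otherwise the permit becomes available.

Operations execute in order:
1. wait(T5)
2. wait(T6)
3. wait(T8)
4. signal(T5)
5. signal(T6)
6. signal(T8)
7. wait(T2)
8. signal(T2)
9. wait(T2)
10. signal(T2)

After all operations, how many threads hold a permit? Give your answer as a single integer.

Step 1: wait(T5) -> count=0 queue=[] holders={T5}
Step 2: wait(T6) -> count=0 queue=[T6] holders={T5}
Step 3: wait(T8) -> count=0 queue=[T6,T8] holders={T5}
Step 4: signal(T5) -> count=0 queue=[T8] holders={T6}
Step 5: signal(T6) -> count=0 queue=[] holders={T8}
Step 6: signal(T8) -> count=1 queue=[] holders={none}
Step 7: wait(T2) -> count=0 queue=[] holders={T2}
Step 8: signal(T2) -> count=1 queue=[] holders={none}
Step 9: wait(T2) -> count=0 queue=[] holders={T2}
Step 10: signal(T2) -> count=1 queue=[] holders={none}
Final holders: {none} -> 0 thread(s)

Answer: 0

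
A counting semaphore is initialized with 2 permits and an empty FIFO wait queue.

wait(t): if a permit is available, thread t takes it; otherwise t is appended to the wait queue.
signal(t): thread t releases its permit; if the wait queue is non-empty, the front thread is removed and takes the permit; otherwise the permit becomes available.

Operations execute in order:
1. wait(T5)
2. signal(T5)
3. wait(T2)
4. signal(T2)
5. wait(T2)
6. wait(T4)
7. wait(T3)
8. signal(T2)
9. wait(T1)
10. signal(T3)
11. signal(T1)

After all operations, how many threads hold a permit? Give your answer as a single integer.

Step 1: wait(T5) -> count=1 queue=[] holders={T5}
Step 2: signal(T5) -> count=2 queue=[] holders={none}
Step 3: wait(T2) -> count=1 queue=[] holders={T2}
Step 4: signal(T2) -> count=2 queue=[] holders={none}
Step 5: wait(T2) -> count=1 queue=[] holders={T2}
Step 6: wait(T4) -> count=0 queue=[] holders={T2,T4}
Step 7: wait(T3) -> count=0 queue=[T3] holders={T2,T4}
Step 8: signal(T2) -> count=0 queue=[] holders={T3,T4}
Step 9: wait(T1) -> count=0 queue=[T1] holders={T3,T4}
Step 10: signal(T3) -> count=0 queue=[] holders={T1,T4}
Step 11: signal(T1) -> count=1 queue=[] holders={T4}
Final holders: {T4} -> 1 thread(s)

Answer: 1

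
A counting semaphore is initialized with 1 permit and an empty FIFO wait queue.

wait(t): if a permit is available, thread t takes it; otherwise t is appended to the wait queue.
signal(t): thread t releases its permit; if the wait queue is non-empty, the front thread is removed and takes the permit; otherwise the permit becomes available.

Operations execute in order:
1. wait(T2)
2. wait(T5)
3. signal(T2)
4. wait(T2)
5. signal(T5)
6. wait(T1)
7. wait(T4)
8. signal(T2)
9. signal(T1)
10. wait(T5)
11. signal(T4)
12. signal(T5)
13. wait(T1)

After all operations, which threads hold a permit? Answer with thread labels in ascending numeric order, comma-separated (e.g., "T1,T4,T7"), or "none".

Answer: T1

Derivation:
Step 1: wait(T2) -> count=0 queue=[] holders={T2}
Step 2: wait(T5) -> count=0 queue=[T5] holders={T2}
Step 3: signal(T2) -> count=0 queue=[] holders={T5}
Step 4: wait(T2) -> count=0 queue=[T2] holders={T5}
Step 5: signal(T5) -> count=0 queue=[] holders={T2}
Step 6: wait(T1) -> count=0 queue=[T1] holders={T2}
Step 7: wait(T4) -> count=0 queue=[T1,T4] holders={T2}
Step 8: signal(T2) -> count=0 queue=[T4] holders={T1}
Step 9: signal(T1) -> count=0 queue=[] holders={T4}
Step 10: wait(T5) -> count=0 queue=[T5] holders={T4}
Step 11: signal(T4) -> count=0 queue=[] holders={T5}
Step 12: signal(T5) -> count=1 queue=[] holders={none}
Step 13: wait(T1) -> count=0 queue=[] holders={T1}
Final holders: T1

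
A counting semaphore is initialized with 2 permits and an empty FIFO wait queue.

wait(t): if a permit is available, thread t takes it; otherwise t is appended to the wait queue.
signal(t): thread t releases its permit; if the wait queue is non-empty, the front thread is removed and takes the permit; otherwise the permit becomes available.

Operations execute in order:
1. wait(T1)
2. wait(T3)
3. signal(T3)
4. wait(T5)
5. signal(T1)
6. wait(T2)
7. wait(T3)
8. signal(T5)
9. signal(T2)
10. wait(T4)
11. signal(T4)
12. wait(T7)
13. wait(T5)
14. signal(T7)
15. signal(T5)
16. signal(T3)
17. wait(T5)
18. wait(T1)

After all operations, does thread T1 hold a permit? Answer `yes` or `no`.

Step 1: wait(T1) -> count=1 queue=[] holders={T1}
Step 2: wait(T3) -> count=0 queue=[] holders={T1,T3}
Step 3: signal(T3) -> count=1 queue=[] holders={T1}
Step 4: wait(T5) -> count=0 queue=[] holders={T1,T5}
Step 5: signal(T1) -> count=1 queue=[] holders={T5}
Step 6: wait(T2) -> count=0 queue=[] holders={T2,T5}
Step 7: wait(T3) -> count=0 queue=[T3] holders={T2,T5}
Step 8: signal(T5) -> count=0 queue=[] holders={T2,T3}
Step 9: signal(T2) -> count=1 queue=[] holders={T3}
Step 10: wait(T4) -> count=0 queue=[] holders={T3,T4}
Step 11: signal(T4) -> count=1 queue=[] holders={T3}
Step 12: wait(T7) -> count=0 queue=[] holders={T3,T7}
Step 13: wait(T5) -> count=0 queue=[T5] holders={T3,T7}
Step 14: signal(T7) -> count=0 queue=[] holders={T3,T5}
Step 15: signal(T5) -> count=1 queue=[] holders={T3}
Step 16: signal(T3) -> count=2 queue=[] holders={none}
Step 17: wait(T5) -> count=1 queue=[] holders={T5}
Step 18: wait(T1) -> count=0 queue=[] holders={T1,T5}
Final holders: {T1,T5} -> T1 in holders

Answer: yes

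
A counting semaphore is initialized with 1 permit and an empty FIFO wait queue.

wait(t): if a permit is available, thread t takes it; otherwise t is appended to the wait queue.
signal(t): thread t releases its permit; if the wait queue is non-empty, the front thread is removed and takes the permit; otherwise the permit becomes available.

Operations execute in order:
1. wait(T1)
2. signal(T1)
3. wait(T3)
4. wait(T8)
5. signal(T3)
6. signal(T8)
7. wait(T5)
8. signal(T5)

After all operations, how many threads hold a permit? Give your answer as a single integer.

Step 1: wait(T1) -> count=0 queue=[] holders={T1}
Step 2: signal(T1) -> count=1 queue=[] holders={none}
Step 3: wait(T3) -> count=0 queue=[] holders={T3}
Step 4: wait(T8) -> count=0 queue=[T8] holders={T3}
Step 5: signal(T3) -> count=0 queue=[] holders={T8}
Step 6: signal(T8) -> count=1 queue=[] holders={none}
Step 7: wait(T5) -> count=0 queue=[] holders={T5}
Step 8: signal(T5) -> count=1 queue=[] holders={none}
Final holders: {none} -> 0 thread(s)

Answer: 0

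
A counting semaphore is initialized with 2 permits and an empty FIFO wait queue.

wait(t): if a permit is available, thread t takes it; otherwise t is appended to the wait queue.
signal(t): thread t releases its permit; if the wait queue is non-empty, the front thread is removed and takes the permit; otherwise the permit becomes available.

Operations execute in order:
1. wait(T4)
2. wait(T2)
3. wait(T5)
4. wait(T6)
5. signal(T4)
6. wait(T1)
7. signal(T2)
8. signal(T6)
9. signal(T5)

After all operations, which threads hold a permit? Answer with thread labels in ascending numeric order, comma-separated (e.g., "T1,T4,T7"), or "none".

Step 1: wait(T4) -> count=1 queue=[] holders={T4}
Step 2: wait(T2) -> count=0 queue=[] holders={T2,T4}
Step 3: wait(T5) -> count=0 queue=[T5] holders={T2,T4}
Step 4: wait(T6) -> count=0 queue=[T5,T6] holders={T2,T4}
Step 5: signal(T4) -> count=0 queue=[T6] holders={T2,T5}
Step 6: wait(T1) -> count=0 queue=[T6,T1] holders={T2,T5}
Step 7: signal(T2) -> count=0 queue=[T1] holders={T5,T6}
Step 8: signal(T6) -> count=0 queue=[] holders={T1,T5}
Step 9: signal(T5) -> count=1 queue=[] holders={T1}
Final holders: T1

Answer: T1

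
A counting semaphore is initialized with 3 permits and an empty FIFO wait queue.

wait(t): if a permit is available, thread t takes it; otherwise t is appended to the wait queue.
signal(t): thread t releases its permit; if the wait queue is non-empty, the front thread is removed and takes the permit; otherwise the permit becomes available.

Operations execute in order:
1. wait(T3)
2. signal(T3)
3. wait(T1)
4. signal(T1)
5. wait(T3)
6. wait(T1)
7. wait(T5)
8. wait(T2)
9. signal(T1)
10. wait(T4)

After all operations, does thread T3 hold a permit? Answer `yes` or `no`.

Answer: yes

Derivation:
Step 1: wait(T3) -> count=2 queue=[] holders={T3}
Step 2: signal(T3) -> count=3 queue=[] holders={none}
Step 3: wait(T1) -> count=2 queue=[] holders={T1}
Step 4: signal(T1) -> count=3 queue=[] holders={none}
Step 5: wait(T3) -> count=2 queue=[] holders={T3}
Step 6: wait(T1) -> count=1 queue=[] holders={T1,T3}
Step 7: wait(T5) -> count=0 queue=[] holders={T1,T3,T5}
Step 8: wait(T2) -> count=0 queue=[T2] holders={T1,T3,T5}
Step 9: signal(T1) -> count=0 queue=[] holders={T2,T3,T5}
Step 10: wait(T4) -> count=0 queue=[T4] holders={T2,T3,T5}
Final holders: {T2,T3,T5} -> T3 in holders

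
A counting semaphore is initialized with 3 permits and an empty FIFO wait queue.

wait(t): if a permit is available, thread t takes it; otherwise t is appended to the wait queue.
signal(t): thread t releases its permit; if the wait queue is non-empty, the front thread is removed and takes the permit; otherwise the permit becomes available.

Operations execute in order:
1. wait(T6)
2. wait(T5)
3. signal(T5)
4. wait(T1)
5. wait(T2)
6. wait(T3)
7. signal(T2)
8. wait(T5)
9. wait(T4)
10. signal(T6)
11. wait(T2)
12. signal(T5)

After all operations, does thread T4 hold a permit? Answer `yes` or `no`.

Step 1: wait(T6) -> count=2 queue=[] holders={T6}
Step 2: wait(T5) -> count=1 queue=[] holders={T5,T6}
Step 3: signal(T5) -> count=2 queue=[] holders={T6}
Step 4: wait(T1) -> count=1 queue=[] holders={T1,T6}
Step 5: wait(T2) -> count=0 queue=[] holders={T1,T2,T6}
Step 6: wait(T3) -> count=0 queue=[T3] holders={T1,T2,T6}
Step 7: signal(T2) -> count=0 queue=[] holders={T1,T3,T6}
Step 8: wait(T5) -> count=0 queue=[T5] holders={T1,T3,T6}
Step 9: wait(T4) -> count=0 queue=[T5,T4] holders={T1,T3,T6}
Step 10: signal(T6) -> count=0 queue=[T4] holders={T1,T3,T5}
Step 11: wait(T2) -> count=0 queue=[T4,T2] holders={T1,T3,T5}
Step 12: signal(T5) -> count=0 queue=[T2] holders={T1,T3,T4}
Final holders: {T1,T3,T4} -> T4 in holders

Answer: yes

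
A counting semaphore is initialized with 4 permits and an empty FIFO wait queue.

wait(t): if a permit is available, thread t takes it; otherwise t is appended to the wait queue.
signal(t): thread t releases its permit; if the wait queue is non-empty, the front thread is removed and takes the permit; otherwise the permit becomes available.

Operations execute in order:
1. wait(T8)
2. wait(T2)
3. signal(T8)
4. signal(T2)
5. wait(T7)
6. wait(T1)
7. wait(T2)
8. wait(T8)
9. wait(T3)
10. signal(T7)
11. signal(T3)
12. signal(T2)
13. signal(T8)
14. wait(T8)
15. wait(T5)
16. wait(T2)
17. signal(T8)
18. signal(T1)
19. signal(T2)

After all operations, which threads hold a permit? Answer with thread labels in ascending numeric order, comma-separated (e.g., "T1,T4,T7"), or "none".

Step 1: wait(T8) -> count=3 queue=[] holders={T8}
Step 2: wait(T2) -> count=2 queue=[] holders={T2,T8}
Step 3: signal(T8) -> count=3 queue=[] holders={T2}
Step 4: signal(T2) -> count=4 queue=[] holders={none}
Step 5: wait(T7) -> count=3 queue=[] holders={T7}
Step 6: wait(T1) -> count=2 queue=[] holders={T1,T7}
Step 7: wait(T2) -> count=1 queue=[] holders={T1,T2,T7}
Step 8: wait(T8) -> count=0 queue=[] holders={T1,T2,T7,T8}
Step 9: wait(T3) -> count=0 queue=[T3] holders={T1,T2,T7,T8}
Step 10: signal(T7) -> count=0 queue=[] holders={T1,T2,T3,T8}
Step 11: signal(T3) -> count=1 queue=[] holders={T1,T2,T8}
Step 12: signal(T2) -> count=2 queue=[] holders={T1,T8}
Step 13: signal(T8) -> count=3 queue=[] holders={T1}
Step 14: wait(T8) -> count=2 queue=[] holders={T1,T8}
Step 15: wait(T5) -> count=1 queue=[] holders={T1,T5,T8}
Step 16: wait(T2) -> count=0 queue=[] holders={T1,T2,T5,T8}
Step 17: signal(T8) -> count=1 queue=[] holders={T1,T2,T5}
Step 18: signal(T1) -> count=2 queue=[] holders={T2,T5}
Step 19: signal(T2) -> count=3 queue=[] holders={T5}
Final holders: T5

Answer: T5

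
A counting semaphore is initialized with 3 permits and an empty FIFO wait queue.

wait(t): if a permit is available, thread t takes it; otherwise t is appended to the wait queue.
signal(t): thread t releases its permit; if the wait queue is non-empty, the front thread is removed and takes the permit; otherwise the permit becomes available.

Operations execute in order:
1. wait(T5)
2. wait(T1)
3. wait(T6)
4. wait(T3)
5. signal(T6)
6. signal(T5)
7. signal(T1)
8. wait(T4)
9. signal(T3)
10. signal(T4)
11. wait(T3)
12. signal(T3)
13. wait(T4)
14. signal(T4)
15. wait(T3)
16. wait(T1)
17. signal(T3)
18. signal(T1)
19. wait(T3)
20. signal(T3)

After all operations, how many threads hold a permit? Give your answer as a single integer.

Step 1: wait(T5) -> count=2 queue=[] holders={T5}
Step 2: wait(T1) -> count=1 queue=[] holders={T1,T5}
Step 3: wait(T6) -> count=0 queue=[] holders={T1,T5,T6}
Step 4: wait(T3) -> count=0 queue=[T3] holders={T1,T5,T6}
Step 5: signal(T6) -> count=0 queue=[] holders={T1,T3,T5}
Step 6: signal(T5) -> count=1 queue=[] holders={T1,T3}
Step 7: signal(T1) -> count=2 queue=[] holders={T3}
Step 8: wait(T4) -> count=1 queue=[] holders={T3,T4}
Step 9: signal(T3) -> count=2 queue=[] holders={T4}
Step 10: signal(T4) -> count=3 queue=[] holders={none}
Step 11: wait(T3) -> count=2 queue=[] holders={T3}
Step 12: signal(T3) -> count=3 queue=[] holders={none}
Step 13: wait(T4) -> count=2 queue=[] holders={T4}
Step 14: signal(T4) -> count=3 queue=[] holders={none}
Step 15: wait(T3) -> count=2 queue=[] holders={T3}
Step 16: wait(T1) -> count=1 queue=[] holders={T1,T3}
Step 17: signal(T3) -> count=2 queue=[] holders={T1}
Step 18: signal(T1) -> count=3 queue=[] holders={none}
Step 19: wait(T3) -> count=2 queue=[] holders={T3}
Step 20: signal(T3) -> count=3 queue=[] holders={none}
Final holders: {none} -> 0 thread(s)

Answer: 0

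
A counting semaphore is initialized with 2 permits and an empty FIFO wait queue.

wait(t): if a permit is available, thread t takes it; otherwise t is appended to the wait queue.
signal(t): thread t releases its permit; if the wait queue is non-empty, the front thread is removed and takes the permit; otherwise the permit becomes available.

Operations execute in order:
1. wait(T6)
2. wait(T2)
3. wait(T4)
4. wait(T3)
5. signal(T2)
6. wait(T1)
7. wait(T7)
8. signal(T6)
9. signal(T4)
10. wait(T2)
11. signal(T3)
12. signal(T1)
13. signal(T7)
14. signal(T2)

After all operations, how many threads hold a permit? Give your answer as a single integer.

Answer: 0

Derivation:
Step 1: wait(T6) -> count=1 queue=[] holders={T6}
Step 2: wait(T2) -> count=0 queue=[] holders={T2,T6}
Step 3: wait(T4) -> count=0 queue=[T4] holders={T2,T6}
Step 4: wait(T3) -> count=0 queue=[T4,T3] holders={T2,T6}
Step 5: signal(T2) -> count=0 queue=[T3] holders={T4,T6}
Step 6: wait(T1) -> count=0 queue=[T3,T1] holders={T4,T6}
Step 7: wait(T7) -> count=0 queue=[T3,T1,T7] holders={T4,T6}
Step 8: signal(T6) -> count=0 queue=[T1,T7] holders={T3,T4}
Step 9: signal(T4) -> count=0 queue=[T7] holders={T1,T3}
Step 10: wait(T2) -> count=0 queue=[T7,T2] holders={T1,T3}
Step 11: signal(T3) -> count=0 queue=[T2] holders={T1,T7}
Step 12: signal(T1) -> count=0 queue=[] holders={T2,T7}
Step 13: signal(T7) -> count=1 queue=[] holders={T2}
Step 14: signal(T2) -> count=2 queue=[] holders={none}
Final holders: {none} -> 0 thread(s)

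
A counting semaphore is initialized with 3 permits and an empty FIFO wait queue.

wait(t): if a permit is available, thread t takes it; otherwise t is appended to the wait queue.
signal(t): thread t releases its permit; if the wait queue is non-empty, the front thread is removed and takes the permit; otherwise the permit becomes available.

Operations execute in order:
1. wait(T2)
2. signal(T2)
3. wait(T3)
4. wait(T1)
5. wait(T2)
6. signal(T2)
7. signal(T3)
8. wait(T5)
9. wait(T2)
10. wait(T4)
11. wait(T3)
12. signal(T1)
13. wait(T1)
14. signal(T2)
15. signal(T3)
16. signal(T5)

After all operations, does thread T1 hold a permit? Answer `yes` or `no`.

Answer: yes

Derivation:
Step 1: wait(T2) -> count=2 queue=[] holders={T2}
Step 2: signal(T2) -> count=3 queue=[] holders={none}
Step 3: wait(T3) -> count=2 queue=[] holders={T3}
Step 4: wait(T1) -> count=1 queue=[] holders={T1,T3}
Step 5: wait(T2) -> count=0 queue=[] holders={T1,T2,T3}
Step 6: signal(T2) -> count=1 queue=[] holders={T1,T3}
Step 7: signal(T3) -> count=2 queue=[] holders={T1}
Step 8: wait(T5) -> count=1 queue=[] holders={T1,T5}
Step 9: wait(T2) -> count=0 queue=[] holders={T1,T2,T5}
Step 10: wait(T4) -> count=0 queue=[T4] holders={T1,T2,T5}
Step 11: wait(T3) -> count=0 queue=[T4,T3] holders={T1,T2,T5}
Step 12: signal(T1) -> count=0 queue=[T3] holders={T2,T4,T5}
Step 13: wait(T1) -> count=0 queue=[T3,T1] holders={T2,T4,T5}
Step 14: signal(T2) -> count=0 queue=[T1] holders={T3,T4,T5}
Step 15: signal(T3) -> count=0 queue=[] holders={T1,T4,T5}
Step 16: signal(T5) -> count=1 queue=[] holders={T1,T4}
Final holders: {T1,T4} -> T1 in holders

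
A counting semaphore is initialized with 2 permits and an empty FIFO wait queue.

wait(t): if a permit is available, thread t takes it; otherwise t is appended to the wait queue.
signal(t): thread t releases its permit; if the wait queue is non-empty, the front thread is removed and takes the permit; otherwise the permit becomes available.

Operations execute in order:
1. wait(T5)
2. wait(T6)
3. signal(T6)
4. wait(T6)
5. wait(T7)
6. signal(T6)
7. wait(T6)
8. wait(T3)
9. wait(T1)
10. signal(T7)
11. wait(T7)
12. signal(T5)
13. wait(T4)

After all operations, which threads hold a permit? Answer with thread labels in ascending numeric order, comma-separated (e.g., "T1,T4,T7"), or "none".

Answer: T3,T6

Derivation:
Step 1: wait(T5) -> count=1 queue=[] holders={T5}
Step 2: wait(T6) -> count=0 queue=[] holders={T5,T6}
Step 3: signal(T6) -> count=1 queue=[] holders={T5}
Step 4: wait(T6) -> count=0 queue=[] holders={T5,T6}
Step 5: wait(T7) -> count=0 queue=[T7] holders={T5,T6}
Step 6: signal(T6) -> count=0 queue=[] holders={T5,T7}
Step 7: wait(T6) -> count=0 queue=[T6] holders={T5,T7}
Step 8: wait(T3) -> count=0 queue=[T6,T3] holders={T5,T7}
Step 9: wait(T1) -> count=0 queue=[T6,T3,T1] holders={T5,T7}
Step 10: signal(T7) -> count=0 queue=[T3,T1] holders={T5,T6}
Step 11: wait(T7) -> count=0 queue=[T3,T1,T7] holders={T5,T6}
Step 12: signal(T5) -> count=0 queue=[T1,T7] holders={T3,T6}
Step 13: wait(T4) -> count=0 queue=[T1,T7,T4] holders={T3,T6}
Final holders: T3,T6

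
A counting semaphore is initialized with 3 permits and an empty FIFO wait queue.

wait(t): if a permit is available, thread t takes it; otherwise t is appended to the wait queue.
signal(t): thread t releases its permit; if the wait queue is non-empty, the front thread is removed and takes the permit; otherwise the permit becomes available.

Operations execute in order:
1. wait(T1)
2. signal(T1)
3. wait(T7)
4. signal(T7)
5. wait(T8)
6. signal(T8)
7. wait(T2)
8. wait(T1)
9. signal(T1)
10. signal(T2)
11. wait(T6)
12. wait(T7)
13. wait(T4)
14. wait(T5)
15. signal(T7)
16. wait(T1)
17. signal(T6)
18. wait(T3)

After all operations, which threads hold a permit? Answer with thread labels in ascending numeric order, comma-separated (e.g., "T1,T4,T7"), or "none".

Answer: T1,T4,T5

Derivation:
Step 1: wait(T1) -> count=2 queue=[] holders={T1}
Step 2: signal(T1) -> count=3 queue=[] holders={none}
Step 3: wait(T7) -> count=2 queue=[] holders={T7}
Step 4: signal(T7) -> count=3 queue=[] holders={none}
Step 5: wait(T8) -> count=2 queue=[] holders={T8}
Step 6: signal(T8) -> count=3 queue=[] holders={none}
Step 7: wait(T2) -> count=2 queue=[] holders={T2}
Step 8: wait(T1) -> count=1 queue=[] holders={T1,T2}
Step 9: signal(T1) -> count=2 queue=[] holders={T2}
Step 10: signal(T2) -> count=3 queue=[] holders={none}
Step 11: wait(T6) -> count=2 queue=[] holders={T6}
Step 12: wait(T7) -> count=1 queue=[] holders={T6,T7}
Step 13: wait(T4) -> count=0 queue=[] holders={T4,T6,T7}
Step 14: wait(T5) -> count=0 queue=[T5] holders={T4,T6,T7}
Step 15: signal(T7) -> count=0 queue=[] holders={T4,T5,T6}
Step 16: wait(T1) -> count=0 queue=[T1] holders={T4,T5,T6}
Step 17: signal(T6) -> count=0 queue=[] holders={T1,T4,T5}
Step 18: wait(T3) -> count=0 queue=[T3] holders={T1,T4,T5}
Final holders: T1,T4,T5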